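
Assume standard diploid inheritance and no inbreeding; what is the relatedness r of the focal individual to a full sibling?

0.5

Each parent–offspring link contributes a factor of 1/2, and independent paths through distinct common ancestors add.
Full sibs share both parents — two paths of length 2: r = 2·(1/2)^2 = 1/2.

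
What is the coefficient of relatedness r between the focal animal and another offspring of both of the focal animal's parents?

Each parent–offspring link contributes a factor of 1/2, and independent paths through distinct common ancestors add.
Full sibs share both parents — two paths of length 2: r = 2·(1/2)^2 = 1/2.

0.5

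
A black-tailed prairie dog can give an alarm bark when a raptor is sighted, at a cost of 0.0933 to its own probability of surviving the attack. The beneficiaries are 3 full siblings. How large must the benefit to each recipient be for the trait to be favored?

0.0622

r to a full sibling = 1/2 (full sibs share both parents — two paths of length 2: r = 2·(1/2)^2 = 1/2).
Hamilton's rule with n recipients of equal r: n·r·B > C, so B > C/(n·r) = 0.0933/(3·0.5) = 0.0622.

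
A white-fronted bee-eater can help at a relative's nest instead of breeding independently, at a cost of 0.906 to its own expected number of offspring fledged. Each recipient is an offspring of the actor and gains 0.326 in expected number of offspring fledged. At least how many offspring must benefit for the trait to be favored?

6

r to an offspring = 0.5 (one parent–offspring link: r = (1/2)^1 = 1/2).
Hamilton's rule: n·r·B > C  ⇒  n > C/(r·B) = 0.906/(0.5·0.326) = 5.558.
The smallest integer exceeding 5.558 is 6.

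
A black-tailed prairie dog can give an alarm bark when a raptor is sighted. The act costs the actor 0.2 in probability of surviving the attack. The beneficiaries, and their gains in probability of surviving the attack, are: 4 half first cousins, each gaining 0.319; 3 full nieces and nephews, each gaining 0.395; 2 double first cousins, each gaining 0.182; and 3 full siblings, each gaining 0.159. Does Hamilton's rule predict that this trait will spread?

Hamilton's rule: the trait is favored when the sum of r·B over every recipient exceeds the actor's cost C.
r to a half first cousin = 0.0625 (half first cousins share one grandparent — one path of length 4: r = (1/2)^4 = 1/16).
r to a full niece or nephew = 1/4 (full aunt/uncle↔niece/nephew: two paths of length 3 through the shared grandparent pair: r = 2·(1/2)^3 = 1/4).
r to a double first cousin = 1/4 (double first cousins share both grandparent pairs — four paths of length 4: r = 4·(1/2)^4 = 1/4).
r to a full sibling = 0.5 (full sibs share both parents — two paths of length 2: r = 2·(1/2)^2 = 1/2).
Summing one r·B term per recipient: 4·0.0625·0.319 + 3·0.25·0.395 + 2·0.25·0.182 + 3·0.5·0.159 = 0.7055.
0.7055 > 0.2: the indirect benefit exceeds the cost.

Yes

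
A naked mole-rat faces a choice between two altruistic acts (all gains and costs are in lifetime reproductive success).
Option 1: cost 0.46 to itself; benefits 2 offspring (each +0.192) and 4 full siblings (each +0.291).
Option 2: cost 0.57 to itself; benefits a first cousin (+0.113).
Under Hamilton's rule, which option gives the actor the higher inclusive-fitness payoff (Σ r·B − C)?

Option 1: r to an offspring = 0.5.
Option 1: r to a full sibling = 0.5.
Option 1: Σ r·B − C = (2·0.5·0.192 + 4·0.5·0.291) − 0.46 = 0.314.
Option 2: r to a first cousin = 0.125.
Option 2: Σ r·B − C = (1·0.125·0.113) − 0.57 = -0.555875.
Option 1 has the higher net inclusive-fitness payoff.

Option 1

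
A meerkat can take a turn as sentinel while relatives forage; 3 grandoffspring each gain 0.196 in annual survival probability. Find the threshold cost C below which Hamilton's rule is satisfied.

0.147

r to a grandoffspring = 1/4 (two parent–offspring links: r = (1/2)^2 = 1/4).
Hamilton's rule: n·r·B > C, so the trait is favored while C < n·r·B = 3·0.25·0.196 = 0.147.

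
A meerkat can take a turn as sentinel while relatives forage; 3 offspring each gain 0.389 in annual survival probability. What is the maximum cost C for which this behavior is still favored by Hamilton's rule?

r to an offspring = 0.5 (one parent–offspring link: r = (1/2)^1 = 1/2).
Hamilton's rule: n·r·B > C, so the trait is favored while C < n·r·B = 3·0.5·0.389 = 0.5835.

0.5835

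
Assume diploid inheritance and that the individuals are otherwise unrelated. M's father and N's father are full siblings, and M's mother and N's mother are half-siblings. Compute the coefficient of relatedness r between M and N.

0.1875

Wright's path rule: contributions from independent ancestry routes add.
M and N are related in two ways: first cousins through their fathers (r = 1/8) and half first cousins through their mothers (r = 1/16).
r = 1/8 + 1/16 = 3/16 = 0.1875.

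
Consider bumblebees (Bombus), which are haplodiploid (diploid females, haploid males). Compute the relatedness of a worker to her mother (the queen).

0.5

One meiotic link between diploid queen and diploid daughter: r = 1/2.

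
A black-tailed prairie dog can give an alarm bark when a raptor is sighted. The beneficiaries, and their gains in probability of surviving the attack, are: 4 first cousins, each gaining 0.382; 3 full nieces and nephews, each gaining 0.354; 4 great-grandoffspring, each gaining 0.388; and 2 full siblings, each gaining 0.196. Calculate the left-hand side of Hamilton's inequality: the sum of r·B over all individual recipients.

0.8465

r to a first cousin = 0.125 (first cousins share one grandparent pair — two paths of length 4: r = 2·(1/2)^4 = 1/8).
r to a full niece or nephew = 1/4 (full aunt/uncle↔niece/nephew: two paths of length 3 through the shared grandparent pair: r = 2·(1/2)^3 = 1/4).
r to a great-grandoffspring = 1/8 (three parent–offspring links: r = (1/2)^3 = 1/8).
r to a full sibling = 1/2 (full sibs share both parents — two paths of length 2: r = 2·(1/2)^2 = 1/2).
Summing one r·B term per recipient: 4·0.125·0.382 + 3·0.25·0.354 + 4·0.125·0.388 + 2·0.5·0.196 = 0.8465.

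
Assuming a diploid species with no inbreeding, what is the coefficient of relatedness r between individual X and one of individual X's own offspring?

0.5

Each parent–offspring link contributes a factor of 1/2, and independent paths through distinct common ancestors add.
One parent–offspring link: r = (1/2)^1 = 1/2.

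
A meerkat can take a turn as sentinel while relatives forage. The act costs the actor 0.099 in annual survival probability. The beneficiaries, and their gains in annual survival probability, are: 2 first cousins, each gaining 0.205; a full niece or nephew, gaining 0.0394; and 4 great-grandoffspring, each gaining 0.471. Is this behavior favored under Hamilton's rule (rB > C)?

Yes

Hamilton's rule: the trait is favored when the sum of r·B over every recipient exceeds the actor's cost C.
r to a first cousin = 0.125 (first cousins share one grandparent pair — two paths of length 4: r = 2·(1/2)^4 = 1/8).
r to a full niece or nephew = 0.25 (full aunt/uncle↔niece/nephew: two paths of length 3 through the shared grandparent pair: r = 2·(1/2)^3 = 1/4).
r to a great-grandoffspring = 1/8 (three parent–offspring links: r = (1/2)^3 = 1/8).
Summing one r·B term per recipient: 2·0.125·0.205 + 1·0.25·0.0394 + 4·0.125·0.471 = 0.2966.
0.2966 > 0.099: the indirect benefit exceeds the cost.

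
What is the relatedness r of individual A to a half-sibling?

Each parent–offspring link contributes a factor of 1/2, and independent paths through distinct common ancestors add.
Half-sibs share one parent — one path of length 2: r = (1/2)^2 = 1/4.

0.25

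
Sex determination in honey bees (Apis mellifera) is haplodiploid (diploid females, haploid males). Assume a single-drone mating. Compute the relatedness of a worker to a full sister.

Haplodiploid full sisters inherit their father's entire haploid genome identically (contributing 1/2) and on average half of their mother's contribution (1/2 · 1/2 = 1/4); r = 1/2 + 1/4 = 3/4.

0.75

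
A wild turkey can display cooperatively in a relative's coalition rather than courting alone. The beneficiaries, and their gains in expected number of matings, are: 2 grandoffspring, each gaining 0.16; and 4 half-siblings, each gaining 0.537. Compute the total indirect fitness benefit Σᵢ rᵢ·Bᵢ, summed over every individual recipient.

0.617

r to a grandoffspring = 1/4 (two parent–offspring links: r = (1/2)^2 = 1/4).
r to a half-sibling = 1/4 (half-sibs share one parent — one path of length 2: r = (1/2)^2 = 1/4).
Summing one r·B term per recipient: 2·0.25·0.16 + 4·0.25·0.537 = 0.617.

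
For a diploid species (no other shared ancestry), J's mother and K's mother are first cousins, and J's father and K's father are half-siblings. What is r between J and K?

0.09375

With two independent routes of shared ancestry, r is the sum of the two contributions.
J and K are related in two ways: second cousins through their mothers (r = 1/32) and half first cousins through their fathers (r = 1/16).
r = 1/32 + 1/16 = 3/32 = 0.09375.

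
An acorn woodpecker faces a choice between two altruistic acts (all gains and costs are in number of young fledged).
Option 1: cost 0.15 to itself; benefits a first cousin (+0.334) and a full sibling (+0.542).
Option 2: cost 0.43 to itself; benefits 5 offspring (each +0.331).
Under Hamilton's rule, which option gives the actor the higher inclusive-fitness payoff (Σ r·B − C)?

Option 2

Option 1: r to a first cousin = 0.125.
Option 1: r to a full sibling = 0.5.
Option 1: Σ r·B − C = (1·0.125·0.334 + 1·0.5·0.542) − 0.15 = 0.16275.
Option 2: r to an offspring = 0.5.
Option 2: Σ r·B − C = (5·0.5·0.331) − 0.43 = 0.3975.
Option 2 has the higher net inclusive-fitness payoff.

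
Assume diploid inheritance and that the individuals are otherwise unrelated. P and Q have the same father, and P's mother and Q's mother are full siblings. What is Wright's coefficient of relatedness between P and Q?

0.375

Wright's path rule: contributions from independent ancestry routes add.
P and Q are related in two ways: half-sibs through their shared father (r = 1/4) and first cousins through their mothers (r = 1/8).
r = 1/4 + 1/8 = 3/8 = 0.375.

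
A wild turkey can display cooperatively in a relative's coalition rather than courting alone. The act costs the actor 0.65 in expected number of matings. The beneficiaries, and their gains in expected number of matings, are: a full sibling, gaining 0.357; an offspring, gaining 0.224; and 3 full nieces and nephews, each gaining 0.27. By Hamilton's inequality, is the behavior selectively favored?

Hamilton's rule: the trait is favored when the sum of r·B over every recipient exceeds the actor's cost C.
r to a full sibling = 1/2 (full sibs share both parents — two paths of length 2: r = 2·(1/2)^2 = 1/2).
r to an offspring = 1/2 (one parent–offspring link: r = (1/2)^1 = 1/2).
r to a full niece or nephew = 0.25 (full aunt/uncle↔niece/nephew: two paths of length 3 through the shared grandparent pair: r = 2·(1/2)^3 = 1/4).
Summing one r·B term per recipient: 1·0.5·0.357 + 1·0.5·0.224 + 3·0.25·0.27 = 0.493.
0.493 < 0.65: the indirect benefit is less than the cost.

No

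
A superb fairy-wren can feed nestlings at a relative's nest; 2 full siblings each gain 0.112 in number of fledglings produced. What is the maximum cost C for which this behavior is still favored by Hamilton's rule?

r to a full sibling = 1/2 (full sibs share both parents — two paths of length 2: r = 2·(1/2)^2 = 1/2).
Hamilton's rule: n·r·B > C, so the trait is favored while C < n·r·B = 2·0.5·0.112 = 0.112.

0.112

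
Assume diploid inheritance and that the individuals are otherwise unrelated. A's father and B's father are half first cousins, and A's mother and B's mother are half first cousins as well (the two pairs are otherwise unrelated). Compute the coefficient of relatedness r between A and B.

0.03125

Relatedness sums over independent paths through distinct common ancestors.
A and B are related in two ways: half second cousins through their fathers (r = 1/64) and half second cousins through their mothers (r = 1/64).
r = 1/64 + 1/64 = 0.03125.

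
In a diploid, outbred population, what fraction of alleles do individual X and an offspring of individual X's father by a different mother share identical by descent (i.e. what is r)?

Each parent–offspring link contributes a factor of 1/2, and independent paths through distinct common ancestors add.
Half-sibs share one parent — one path of length 2: r = (1/2)^2 = 1/4.

0.25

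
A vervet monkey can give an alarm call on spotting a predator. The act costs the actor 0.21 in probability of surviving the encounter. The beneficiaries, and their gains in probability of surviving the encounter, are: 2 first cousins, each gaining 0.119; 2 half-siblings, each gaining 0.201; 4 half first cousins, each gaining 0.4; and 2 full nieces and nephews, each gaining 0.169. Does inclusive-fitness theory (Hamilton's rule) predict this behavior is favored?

Yes

Hamilton's rule: the trait is favored when the sum of r·B over every recipient exceeds the actor's cost C.
r to a first cousin = 0.125 (first cousins share one grandparent pair — two paths of length 4: r = 2·(1/2)^4 = 1/8).
r to a half-sibling = 0.25 (half-sibs share one parent — one path of length 2: r = (1/2)^2 = 1/4).
r to a half first cousin = 1/16 (half first cousins share one grandparent — one path of length 4: r = (1/2)^4 = 1/16).
r to a full niece or nephew = 0.25 (full aunt/uncle↔niece/nephew: two paths of length 3 through the shared grandparent pair: r = 2·(1/2)^3 = 1/4).
Summing one r·B term per recipient: 2·0.125·0.119 + 2·0.25·0.201 + 4·0.0625·0.4 + 2·0.25·0.169 = 0.31475.
0.31475 > 0.21: the indirect benefit exceeds the cost.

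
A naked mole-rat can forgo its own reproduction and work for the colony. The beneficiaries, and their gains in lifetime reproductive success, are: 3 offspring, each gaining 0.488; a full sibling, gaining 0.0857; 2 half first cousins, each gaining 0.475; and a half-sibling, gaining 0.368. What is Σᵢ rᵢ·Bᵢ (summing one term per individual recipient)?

r to an offspring = 0.5 (one parent–offspring link: r = (1/2)^1 = 1/2).
r to a full sibling = 1/2 (full sibs share both parents — two paths of length 2: r = 2·(1/2)^2 = 1/2).
r to a half first cousin = 0.0625 (half first cousins share one grandparent — one path of length 4: r = (1/2)^4 = 1/16).
r to a half-sibling = 1/4 (half-sibs share one parent — one path of length 2: r = (1/2)^2 = 1/4).
Summing one r·B term per recipient: 3·0.5·0.488 + 1·0.5·0.0857 + 2·0.0625·0.475 + 1·0.25·0.368 = 0.926225.

0.926225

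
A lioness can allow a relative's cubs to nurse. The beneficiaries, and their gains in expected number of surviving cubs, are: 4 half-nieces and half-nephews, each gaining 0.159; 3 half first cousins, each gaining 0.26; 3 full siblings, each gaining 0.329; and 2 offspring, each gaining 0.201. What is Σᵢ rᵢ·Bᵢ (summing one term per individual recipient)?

r to a half-niece or half-nephew = 1/8 (half-aunt/uncle↔niece/nephew: one path of length 3: r = (1/2)^3 = 1/8).
r to a half first cousin = 1/16 (half first cousins share one grandparent — one path of length 4: r = (1/2)^4 = 1/16).
r to a full sibling = 0.5 (full sibs share both parents — two paths of length 2: r = 2·(1/2)^2 = 1/2).
r to an offspring = 0.5 (one parent–offspring link: r = (1/2)^1 = 1/2).
Summing one r·B term per recipient: 4·0.125·0.159 + 3·0.0625·0.26 + 3·0.5·0.329 + 2·0.5·0.201 = 0.82275.

0.82275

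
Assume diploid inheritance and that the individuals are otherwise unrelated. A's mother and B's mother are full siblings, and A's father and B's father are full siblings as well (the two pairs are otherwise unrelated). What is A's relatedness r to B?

Relatedness sums over independent paths through distinct common ancestors.
A and B are related in two ways: first cousins through their mothers (r = 1/8) and first cousins through their fathers (r = 1/8) — i.e. double first cousins.
r = 1/8 + 1/8 = 1/4 = 0.25.

0.25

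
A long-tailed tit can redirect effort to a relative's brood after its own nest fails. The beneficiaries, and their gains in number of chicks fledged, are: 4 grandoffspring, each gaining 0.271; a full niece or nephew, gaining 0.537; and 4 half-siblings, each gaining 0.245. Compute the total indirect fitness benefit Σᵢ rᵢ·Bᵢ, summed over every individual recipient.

r to a grandoffspring = 1/4 (two parent–offspring links: r = (1/2)^2 = 1/4).
r to a full niece or nephew = 0.25 (full aunt/uncle↔niece/nephew: two paths of length 3 through the shared grandparent pair: r = 2·(1/2)^3 = 1/4).
r to a half-sibling = 1/4 (half-sibs share one parent — one path of length 2: r = (1/2)^2 = 1/4).
Summing one r·B term per recipient: 4·0.25·0.271 + 1·0.25·0.537 + 4·0.25·0.245 = 0.65025.

0.65025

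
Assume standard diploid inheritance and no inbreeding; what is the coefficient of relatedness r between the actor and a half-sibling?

Half-sibs share one parent — one path of length 2: r = (1/2)^2 = 1/4.

0.25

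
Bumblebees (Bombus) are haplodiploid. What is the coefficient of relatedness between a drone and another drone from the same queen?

Haploid brothers each carry a random half of the queen's diploid genome, so on average they share half: r = 1/2.

0.5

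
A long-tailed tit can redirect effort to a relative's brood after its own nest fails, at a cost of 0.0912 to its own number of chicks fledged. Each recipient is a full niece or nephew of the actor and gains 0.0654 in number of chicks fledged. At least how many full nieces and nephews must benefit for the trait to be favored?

6

r to a full niece or nephew = 0.25 (full aunt/uncle↔niece/nephew: two paths of length 3 through the shared grandparent pair: r = 2·(1/2)^3 = 1/4).
Hamilton's rule: n·r·B > C  ⇒  n > C/(r·B) = 0.0912/(0.25·0.0654) = 5.578.
The smallest integer exceeding 5.578 is 6.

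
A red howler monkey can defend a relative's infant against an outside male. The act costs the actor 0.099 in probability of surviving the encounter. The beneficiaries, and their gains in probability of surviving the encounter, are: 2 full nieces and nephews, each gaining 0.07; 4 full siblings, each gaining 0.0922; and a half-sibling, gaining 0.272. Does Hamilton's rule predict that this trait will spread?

Yes

Hamilton's rule: the trait is favored when the sum of r·B over every recipient exceeds the actor's cost C.
r to a full niece or nephew = 0.25 (full aunt/uncle↔niece/nephew: two paths of length 3 through the shared grandparent pair: r = 2·(1/2)^3 = 1/4).
r to a full sibling = 0.5 (full sibs share both parents — two paths of length 2: r = 2·(1/2)^2 = 1/2).
r to a half-sibling = 1/4 (half-sibs share one parent — one path of length 2: r = (1/2)^2 = 1/4).
Summing one r·B term per recipient: 2·0.25·0.07 + 4·0.5·0.0922 + 1·0.25·0.272 = 0.2874.
0.2874 > 0.099: the indirect benefit exceeds the cost.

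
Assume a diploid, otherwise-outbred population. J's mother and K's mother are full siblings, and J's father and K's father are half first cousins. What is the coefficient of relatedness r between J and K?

Wright's path rule: contributions from independent ancestry routes add.
J and K are related in two ways: first cousins through their mothers (r = 1/8) and half second cousins through their fathers (r = 1/64).
r = 1/8 + 1/64 = 9/64 = 0.140625.

0.140625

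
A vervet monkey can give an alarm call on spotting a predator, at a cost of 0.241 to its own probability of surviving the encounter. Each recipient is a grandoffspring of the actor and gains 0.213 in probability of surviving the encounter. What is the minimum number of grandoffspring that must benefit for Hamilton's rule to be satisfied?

5

r to a grandoffspring = 1/4 (two parent–offspring links: r = (1/2)^2 = 1/4).
Hamilton's rule: n·r·B > C  ⇒  n > C/(r·B) = 0.241/(0.25·0.213) = 4.526.
The smallest integer exceeding 4.526 is 5.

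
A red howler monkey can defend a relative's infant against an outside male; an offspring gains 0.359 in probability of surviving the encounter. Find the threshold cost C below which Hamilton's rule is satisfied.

r to an offspring = 0.5 (one parent–offspring link: r = (1/2)^1 = 1/2).
Hamilton's rule: n·r·B > C, so the trait is favored while C < n·r·B = 1·0.5·0.359 = 0.1795.

0.1795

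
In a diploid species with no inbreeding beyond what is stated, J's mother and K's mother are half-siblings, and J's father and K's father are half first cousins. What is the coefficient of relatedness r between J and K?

0.078125

Independent pedigree routes through distinct common ancestors add.
J and K are related in two ways: half first cousins through their mothers (r = 1/16) and half second cousins through their fathers (r = 1/64).
r = 1/16 + 1/64 = 0.078125.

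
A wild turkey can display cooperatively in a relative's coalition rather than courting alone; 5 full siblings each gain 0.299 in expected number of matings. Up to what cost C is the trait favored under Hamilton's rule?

r to a full sibling = 1/2 (full sibs share both parents — two paths of length 2: r = 2·(1/2)^2 = 1/2).
Hamilton's rule: n·r·B > C, so the trait is favored while C < n·r·B = 5·0.5·0.299 = 0.7475.

0.7475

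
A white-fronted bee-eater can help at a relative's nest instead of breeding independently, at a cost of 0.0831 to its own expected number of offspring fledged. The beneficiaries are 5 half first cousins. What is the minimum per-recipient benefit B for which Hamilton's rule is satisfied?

r to a half first cousin = 0.0625 (half first cousins share one grandparent — one path of length 4: r = (1/2)^4 = 1/16).
Hamilton's rule with n recipients of equal r: n·r·B > C, so B > C/(n·r) = 0.0831/(5·0.0625) = 0.2659.

0.2659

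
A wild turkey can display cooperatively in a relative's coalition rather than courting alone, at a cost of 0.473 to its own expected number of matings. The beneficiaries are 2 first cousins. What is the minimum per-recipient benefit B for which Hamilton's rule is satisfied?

r to a first cousin = 0.125 (first cousins share one grandparent pair — two paths of length 4: r = 2·(1/2)^4 = 1/8).
Hamilton's rule with n recipients of equal r: n·r·B > C, so B > C/(n·r) = 0.473/(2·0.125) = 1.892.

1.892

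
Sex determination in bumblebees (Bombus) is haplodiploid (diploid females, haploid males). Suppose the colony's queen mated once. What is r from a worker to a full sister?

0.75

Haplodiploid full sisters inherit their father's entire haploid genome identically (contributing 1/2) and on average half of their mother's contribution (1/2 · 1/2 = 1/4); r = 1/2 + 1/4 = 3/4.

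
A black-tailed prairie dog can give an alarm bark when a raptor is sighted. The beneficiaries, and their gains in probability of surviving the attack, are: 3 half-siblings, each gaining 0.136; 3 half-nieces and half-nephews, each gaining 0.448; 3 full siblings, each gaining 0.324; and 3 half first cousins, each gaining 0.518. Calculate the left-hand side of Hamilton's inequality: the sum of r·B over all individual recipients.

r to a half-sibling = 1/4 (half-sibs share one parent — one path of length 2: r = (1/2)^2 = 1/4).
r to a half-niece or half-nephew = 0.125 (half-aunt/uncle↔niece/nephew: one path of length 3: r = (1/2)^3 = 1/8).
r to a full sibling = 0.5 (full sibs share both parents — two paths of length 2: r = 2·(1/2)^2 = 1/2).
r to a half first cousin = 1/16 (half first cousins share one grandparent — one path of length 4: r = (1/2)^4 = 1/16).
Summing one r·B term per recipient: 3·0.25·0.136 + 3·0.125·0.448 + 3·0.5·0.324 + 3·0.0625·0.518 = 0.853125.

0.853125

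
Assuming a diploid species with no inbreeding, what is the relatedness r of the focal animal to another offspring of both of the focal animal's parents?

0.5

Each parent–offspring link contributes a factor of 1/2, and independent paths through distinct common ancestors add.
Full sibs share both parents — two paths of length 2: r = 2·(1/2)^2 = 1/2.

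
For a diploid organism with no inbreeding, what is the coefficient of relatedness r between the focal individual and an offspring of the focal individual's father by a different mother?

0.25

Each parent–offspring link contributes a factor of 1/2, and independent paths through distinct common ancestors add.
Half-sibs share one parent — one path of length 2: r = (1/2)^2 = 1/4.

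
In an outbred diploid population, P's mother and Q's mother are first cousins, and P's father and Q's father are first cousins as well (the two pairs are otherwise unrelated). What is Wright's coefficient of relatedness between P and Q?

Wright's path rule: contributions from independent ancestry routes add.
P and Q are related in two ways: second cousins through their mothers (r = 1/32) and second cousins through their fathers (r = 1/32).
r = 1/32 + 1/32 = 0.0625.

0.0625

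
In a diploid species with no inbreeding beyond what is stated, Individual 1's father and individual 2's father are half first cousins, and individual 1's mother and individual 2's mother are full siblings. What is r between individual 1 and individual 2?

0.140625

With two independent routes of shared ancestry, r is the sum of the two contributions.
Individual 1 and individual 2 are related in two ways: half second cousins through their fathers (r = 1/64) and first cousins through their mothers (r = 1/8).
r = 1/64 + 1/8 = 0.140625.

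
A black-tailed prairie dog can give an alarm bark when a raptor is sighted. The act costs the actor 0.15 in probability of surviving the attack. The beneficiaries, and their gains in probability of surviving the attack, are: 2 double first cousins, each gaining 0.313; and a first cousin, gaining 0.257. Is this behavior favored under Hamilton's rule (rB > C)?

Hamilton's rule: the trait is favored when the sum of r·B over every recipient exceeds the actor's cost C.
r to a double first cousin = 1/4 (double first cousins share both grandparent pairs — four paths of length 4: r = 4·(1/2)^4 = 1/4).
r to a first cousin = 1/8 (first cousins share one grandparent pair — two paths of length 4: r = 2·(1/2)^4 = 1/8).
Summing one r·B term per recipient: 2·0.25·0.313 + 1·0.125·0.257 = 0.188625.
0.188625 > 0.15: the indirect benefit exceeds the cost.

Yes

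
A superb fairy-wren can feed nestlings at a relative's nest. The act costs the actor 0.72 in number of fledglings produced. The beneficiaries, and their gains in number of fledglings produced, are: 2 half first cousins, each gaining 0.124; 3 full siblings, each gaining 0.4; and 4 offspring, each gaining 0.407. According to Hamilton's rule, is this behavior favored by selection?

Yes

Hamilton's rule: the trait is favored when the sum of r·B over every recipient exceeds the actor's cost C.
r to a half first cousin = 1/16 (half first cousins share one grandparent — one path of length 4: r = (1/2)^4 = 1/16).
r to a full sibling = 1/2 (full sibs share both parents — two paths of length 2: r = 2·(1/2)^2 = 1/2).
r to an offspring = 0.5 (one parent–offspring link: r = (1/2)^1 = 1/2).
Summing one r·B term per recipient: 2·0.0625·0.124 + 3·0.5·0.4 + 4·0.5·0.407 = 1.4295.
1.4295 > 0.72: the indirect benefit exceeds the cost.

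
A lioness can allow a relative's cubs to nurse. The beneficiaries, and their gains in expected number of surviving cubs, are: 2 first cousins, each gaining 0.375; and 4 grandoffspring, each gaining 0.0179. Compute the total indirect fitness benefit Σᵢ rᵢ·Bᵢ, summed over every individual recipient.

0.11165

r to a first cousin = 0.125 (first cousins share one grandparent pair — two paths of length 4: r = 2·(1/2)^4 = 1/8).
r to a grandoffspring = 0.25 (two parent–offspring links: r = (1/2)^2 = 1/4).
Summing one r·B term per recipient: 2·0.125·0.375 + 4·0.25·0.0179 = 0.11165.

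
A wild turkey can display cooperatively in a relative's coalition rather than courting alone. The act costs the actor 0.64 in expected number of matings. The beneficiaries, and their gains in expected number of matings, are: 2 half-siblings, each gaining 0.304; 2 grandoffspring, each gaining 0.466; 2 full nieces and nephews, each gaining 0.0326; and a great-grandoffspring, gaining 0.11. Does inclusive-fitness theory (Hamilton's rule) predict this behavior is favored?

No

Hamilton's rule: the trait is favored when the sum of r·B over every recipient exceeds the actor's cost C.
r to a half-sibling = 1/4 (half-sibs share one parent — one path of length 2: r = (1/2)^2 = 1/4).
r to a grandoffspring = 0.25 (two parent–offspring links: r = (1/2)^2 = 1/4).
r to a full niece or nephew = 0.25 (full aunt/uncle↔niece/nephew: two paths of length 3 through the shared grandparent pair: r = 2·(1/2)^3 = 1/4).
r to a great-grandoffspring = 1/8 (three parent–offspring links: r = (1/2)^3 = 1/8).
Summing one r·B term per recipient: 2·0.25·0.304 + 2·0.25·0.466 + 2·0.25·0.0326 + 1·0.125·0.11 = 0.41505.
0.41505 < 0.64: the indirect benefit is less than the cost.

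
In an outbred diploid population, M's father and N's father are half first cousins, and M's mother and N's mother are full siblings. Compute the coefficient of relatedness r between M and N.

With two independent routes of shared ancestry, r is the sum of the two contributions.
M and N are related in two ways: half second cousins through their fathers (r = 1/64) and first cousins through their mothers (r = 1/8).
r = 1/64 + 1/8 = 9/64 = 0.140625.

0.140625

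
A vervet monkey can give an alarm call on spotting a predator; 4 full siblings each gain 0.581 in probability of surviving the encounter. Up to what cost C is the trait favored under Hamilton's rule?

1.162

r to a full sibling = 1/2 (full sibs share both parents — two paths of length 2: r = 2·(1/2)^2 = 1/2).
Hamilton's rule: n·r·B > C, so the trait is favored while C < n·r·B = 4·0.5·0.581 = 1.162.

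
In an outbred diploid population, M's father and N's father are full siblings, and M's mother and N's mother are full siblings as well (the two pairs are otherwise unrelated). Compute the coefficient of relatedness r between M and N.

Independent pedigree routes through distinct common ancestors add.
M and N are related in two ways: first cousins through their fathers (r = 1/8) and first cousins through their mothers (r = 1/8) — i.e. double first cousins.
r = 1/8 + 1/8 = 1/4 = 0.25.

0.25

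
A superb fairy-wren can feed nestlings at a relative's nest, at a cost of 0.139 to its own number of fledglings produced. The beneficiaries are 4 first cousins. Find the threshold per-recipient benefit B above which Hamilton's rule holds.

r to a first cousin = 0.125 (first cousins share one grandparent pair — two paths of length 4: r = 2·(1/2)^4 = 1/8).
Hamilton's rule with n recipients of equal r: n·r·B > C, so B > C/(n·r) = 0.139/(4·0.125) = 0.278.

0.278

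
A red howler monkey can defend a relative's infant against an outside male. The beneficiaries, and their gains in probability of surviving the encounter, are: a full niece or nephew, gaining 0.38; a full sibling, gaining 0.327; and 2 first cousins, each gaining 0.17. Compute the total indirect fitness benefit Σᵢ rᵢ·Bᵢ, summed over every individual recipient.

r to a full niece or nephew = 1/4 (full aunt/uncle↔niece/nephew: two paths of length 3 through the shared grandparent pair: r = 2·(1/2)^3 = 1/4).
r to a full sibling = 0.5 (full sibs share both parents — two paths of length 2: r = 2·(1/2)^2 = 1/2).
r to a first cousin = 1/8 (first cousins share one grandparent pair — two paths of length 4: r = 2·(1/2)^4 = 1/8).
Summing one r·B term per recipient: 1·0.25·0.38 + 1·0.5·0.327 + 2·0.125·0.17 = 0.301.

0.301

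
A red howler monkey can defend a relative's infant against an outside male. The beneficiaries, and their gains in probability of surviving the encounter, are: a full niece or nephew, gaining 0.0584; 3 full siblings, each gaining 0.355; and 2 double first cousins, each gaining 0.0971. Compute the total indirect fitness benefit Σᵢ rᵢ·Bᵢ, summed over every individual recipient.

r to a full niece or nephew = 1/4 (full aunt/uncle↔niece/nephew: two paths of length 3 through the shared grandparent pair: r = 2·(1/2)^3 = 1/4).
r to a full sibling = 0.5 (full sibs share both parents — two paths of length 2: r = 2·(1/2)^2 = 1/2).
r to a double first cousin = 1/4 (double first cousins share both grandparent pairs — four paths of length 4: r = 4·(1/2)^4 = 1/4).
Summing one r·B term per recipient: 1·0.25·0.0584 + 3·0.5·0.355 + 2·0.25·0.0971 = 0.59565.

0.59565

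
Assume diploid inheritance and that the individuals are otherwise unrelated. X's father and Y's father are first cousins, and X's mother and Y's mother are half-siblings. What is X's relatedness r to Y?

0.09375

With two independent routes of shared ancestry, r is the sum of the two contributions.
X and Y are related in two ways: second cousins through their fathers (r = 1/32) and half first cousins through their mothers (r = 1/16).
r = 1/32 + 1/16 = 0.09375.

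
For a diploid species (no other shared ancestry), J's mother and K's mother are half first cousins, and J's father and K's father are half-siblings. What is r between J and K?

0.078125

Independent pedigree routes through distinct common ancestors add.
J and K are related in two ways: half second cousins through their mothers (r = 1/64) and half first cousins through their fathers (r = 1/16).
r = 1/64 + 1/16 = 5/64 = 0.078125.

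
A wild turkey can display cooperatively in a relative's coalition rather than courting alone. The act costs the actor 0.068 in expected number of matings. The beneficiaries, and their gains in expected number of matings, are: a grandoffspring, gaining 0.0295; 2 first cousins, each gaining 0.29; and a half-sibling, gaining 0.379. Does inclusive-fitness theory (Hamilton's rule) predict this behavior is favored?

Yes

Hamilton's rule: the trait is favored when the sum of r·B over every recipient exceeds the actor's cost C.
r to a grandoffspring = 1/4 (two parent–offspring links: r = (1/2)^2 = 1/4).
r to a first cousin = 1/8 (first cousins share one grandparent pair — two paths of length 4: r = 2·(1/2)^4 = 1/8).
r to a half-sibling = 1/4 (half-sibs share one parent — one path of length 2: r = (1/2)^2 = 1/4).
Summing one r·B term per recipient: 1·0.25·0.0295 + 2·0.125·0.29 + 1·0.25·0.379 = 0.174625.
0.174625 > 0.068: the indirect benefit exceeds the cost.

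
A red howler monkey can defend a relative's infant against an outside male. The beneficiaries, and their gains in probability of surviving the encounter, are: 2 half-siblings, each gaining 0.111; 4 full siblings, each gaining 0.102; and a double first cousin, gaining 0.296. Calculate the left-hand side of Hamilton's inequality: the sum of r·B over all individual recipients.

0.3335

r to a half-sibling = 1/4 (half-sibs share one parent — one path of length 2: r = (1/2)^2 = 1/4).
r to a full sibling = 0.5 (full sibs share both parents — two paths of length 2: r = 2·(1/2)^2 = 1/2).
r to a double first cousin = 0.25 (double first cousins share both grandparent pairs — four paths of length 4: r = 4·(1/2)^4 = 1/4).
Summing one r·B term per recipient: 2·0.25·0.111 + 4·0.5·0.102 + 1·0.25·0.296 = 0.3335.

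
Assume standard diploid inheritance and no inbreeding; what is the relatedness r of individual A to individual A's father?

0.5

Each parent–offspring link contributes a factor of 1/2, and independent paths through distinct common ancestors add.
One parent–offspring link: r = (1/2)^1 = 1/2.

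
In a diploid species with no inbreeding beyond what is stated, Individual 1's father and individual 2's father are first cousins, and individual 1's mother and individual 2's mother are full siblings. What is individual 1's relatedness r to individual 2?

0.15625

Wright's path rule: contributions from independent ancestry routes add.
Individual 1 and individual 2 are related in two ways: second cousins through their fathers (r = 1/32) and first cousins through their mothers (r = 1/8).
r = 1/32 + 1/8 = 5/32 = 0.15625.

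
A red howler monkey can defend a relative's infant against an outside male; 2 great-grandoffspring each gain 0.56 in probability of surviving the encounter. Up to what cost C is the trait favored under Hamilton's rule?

r to a great-grandoffspring = 1/8 (three parent–offspring links: r = (1/2)^3 = 1/8).
Hamilton's rule: n·r·B > C, so the trait is favored while C < n·r·B = 2·0.125·0.56 = 0.14.

0.14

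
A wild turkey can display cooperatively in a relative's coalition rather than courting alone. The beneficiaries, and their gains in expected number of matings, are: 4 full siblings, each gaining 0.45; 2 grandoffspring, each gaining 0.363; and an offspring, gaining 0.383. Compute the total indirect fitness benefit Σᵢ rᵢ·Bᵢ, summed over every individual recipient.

1.273

r to a full sibling = 0.5 (full sibs share both parents — two paths of length 2: r = 2·(1/2)^2 = 1/2).
r to a grandoffspring = 0.25 (two parent–offspring links: r = (1/2)^2 = 1/4).
r to an offspring = 0.5 (one parent–offspring link: r = (1/2)^1 = 1/2).
Summing one r·B term per recipient: 4·0.5·0.45 + 2·0.25·0.363 + 1·0.5·0.383 = 1.273.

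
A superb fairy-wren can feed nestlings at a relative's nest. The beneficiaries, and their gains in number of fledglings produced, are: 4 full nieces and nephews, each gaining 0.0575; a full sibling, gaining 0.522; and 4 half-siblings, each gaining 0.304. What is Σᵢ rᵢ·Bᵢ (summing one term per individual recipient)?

r to a full niece or nephew = 0.25 (full aunt/uncle↔niece/nephew: two paths of length 3 through the shared grandparent pair: r = 2·(1/2)^3 = 1/4).
r to a full sibling = 1/2 (full sibs share both parents — two paths of length 2: r = 2·(1/2)^2 = 1/2).
r to a half-sibling = 0.25 (half-sibs share one parent — one path of length 2: r = (1/2)^2 = 1/4).
Summing one r·B term per recipient: 4·0.25·0.0575 + 1·0.5·0.522 + 4·0.25·0.304 = 0.6225.

0.6225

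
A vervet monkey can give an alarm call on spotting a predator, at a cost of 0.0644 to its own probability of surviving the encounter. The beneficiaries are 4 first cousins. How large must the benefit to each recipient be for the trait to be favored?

r to a first cousin = 0.125 (first cousins share one grandparent pair — two paths of length 4: r = 2·(1/2)^4 = 1/8).
Hamilton's rule with n recipients of equal r: n·r·B > C, so B > C/(n·r) = 0.0644/(4·0.125) = 0.1288.

0.1288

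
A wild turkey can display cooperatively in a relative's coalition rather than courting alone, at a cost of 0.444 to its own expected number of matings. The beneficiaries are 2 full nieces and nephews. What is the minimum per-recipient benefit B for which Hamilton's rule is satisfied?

0.888

r to a full niece or nephew = 0.25 (full aunt/uncle↔niece/nephew: two paths of length 3 through the shared grandparent pair: r = 2·(1/2)^3 = 1/4).
Hamilton's rule with n recipients of equal r: n·r·B > C, so B > C/(n·r) = 0.444/(2·0.25) = 0.888.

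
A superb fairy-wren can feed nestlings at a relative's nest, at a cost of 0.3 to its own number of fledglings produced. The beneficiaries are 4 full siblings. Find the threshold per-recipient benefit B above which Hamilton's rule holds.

0.15

r to a full sibling = 0.5 (full sibs share both parents — two paths of length 2: r = 2·(1/2)^2 = 1/2).
Hamilton's rule with n recipients of equal r: n·r·B > C, so B > C/(n·r) = 0.3/(4·0.5) = 0.15.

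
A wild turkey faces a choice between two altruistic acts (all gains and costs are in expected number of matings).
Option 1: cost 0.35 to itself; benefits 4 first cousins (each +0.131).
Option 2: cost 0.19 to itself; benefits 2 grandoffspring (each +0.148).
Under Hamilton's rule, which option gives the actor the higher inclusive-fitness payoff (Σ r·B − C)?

Option 2

Option 1: r to a first cousin = 0.125.
Option 1: Σ r·B − C = (4·0.125·0.131) − 0.35 = -0.2845.
Option 2: r to a grandoffspring = 0.25.
Option 2: Σ r·B − C = (2·0.25·0.148) − 0.19 = -0.116.
Option 2 has the higher net inclusive-fitness payoff.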